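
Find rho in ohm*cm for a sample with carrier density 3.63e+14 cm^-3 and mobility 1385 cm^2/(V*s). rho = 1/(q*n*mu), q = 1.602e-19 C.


Step 1: sigma = q * n * mu = 1.602e-19 * 3.63e+14 * 1385 = 8.05414e-02 S/cm
Step 2: rho = 1 / sigma = 1 / 8.05414e-02 = 12.42 ohm*cm

12.42


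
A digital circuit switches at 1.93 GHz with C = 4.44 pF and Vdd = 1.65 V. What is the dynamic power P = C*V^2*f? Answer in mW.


Step 1: V^2 = 1.65^2 = 2.7225 V^2
Step 2: P = C*V^2*f = 4.44e-12 F * 2.7225 * 1.93e9 Hz
Step 3: P = 2.3329647e-02 W
Step 4: P = 23.33 mW

23.33


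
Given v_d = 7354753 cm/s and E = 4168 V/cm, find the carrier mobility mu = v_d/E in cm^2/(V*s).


Step 1: mu = v_d / E
Step 2: mu = 7354753 / 4168
Step 3: mu = 1764.58 cm^2/(V*s)

1764.58


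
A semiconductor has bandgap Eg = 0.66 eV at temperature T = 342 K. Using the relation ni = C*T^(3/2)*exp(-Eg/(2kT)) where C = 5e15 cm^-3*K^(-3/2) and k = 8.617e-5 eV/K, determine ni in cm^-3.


Step 1: Compute kT = 8.617e-5 * 342 = 0.02947014 eV
Step 2: Exponent = -Eg/(2kT) = -0.66/(2*0.02947014) = -11.19778
Step 3: T^(3/2) = 342^1.5 = 6324.69
Step 4: ni = 5e15 * 6324.69 * exp(-11.19778) = 4.33e+14 cm^-3

4.33e+14


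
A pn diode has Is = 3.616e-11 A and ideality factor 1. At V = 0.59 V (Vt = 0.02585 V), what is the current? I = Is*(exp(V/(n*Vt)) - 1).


Step 1: V/(n*Vt) = 0.59/(1*0.02585) = 22.8240
Step 2: exp(22.8240) = 8.1722e+09
Step 3: I = 3.616e-11 * (8.1722e+09 - 1) = 2.96e-01 A

2.96e-01


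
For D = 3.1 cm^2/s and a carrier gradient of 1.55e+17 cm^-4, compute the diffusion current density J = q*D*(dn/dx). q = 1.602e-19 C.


Step 1: J = q * D * (dn/dx)
Step 2: J = 1.602e-19 * 3.1 * 1.55e+17
Step 3: J = 7.70e-02 A/cm^2

7.70e-02


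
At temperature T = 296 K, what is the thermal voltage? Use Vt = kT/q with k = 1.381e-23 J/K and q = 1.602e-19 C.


Step 1: kT = 1.381e-23 * 296 = 4.08776e-21 J
Step 2: Vt = kT/q = 4.08776e-21 / 1.602e-19
Step 3: Vt = 0.02552 V

0.02552


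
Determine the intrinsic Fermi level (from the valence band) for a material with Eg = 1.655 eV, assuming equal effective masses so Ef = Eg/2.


Step 1: For an intrinsic semiconductor, the Fermi level sits at midgap.
Step 2: Ef = Eg / 2 = 1.655 / 2 = 0.8275 eV

0.8275


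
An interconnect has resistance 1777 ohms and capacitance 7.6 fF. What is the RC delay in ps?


Step 1: tau = R * C
Step 2: tau = 1777 * 7.6 fF = 1777 * 7.6e-15 F
Step 3: tau = 1.35052e-11 s = 13.5052 ps

13.5052


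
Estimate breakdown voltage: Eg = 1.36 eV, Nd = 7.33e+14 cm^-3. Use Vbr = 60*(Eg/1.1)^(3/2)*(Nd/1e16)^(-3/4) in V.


Step 1: Eg/1.1 = 1.36/1.1 = 1.236364
Step 2: (Eg/1.1)^1.5 = 1.236364^1.5 = 1.374737
Step 3: (Nd/1e16)^(-0.75) = (0.0733)^(-0.75) = 7.098589
Step 4: Vbr = 60 * 1.374737 * 7.098589 = 585.5 V

585.5


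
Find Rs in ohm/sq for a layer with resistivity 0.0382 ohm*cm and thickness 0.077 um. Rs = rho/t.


Step 1: Convert thickness to cm: t = 0.077 um = 7.7000e-06 cm
Step 2: Rs = rho / t = 0.0382 / 7.7000e-06
Step 3: Rs = 4961.0 ohm/sq

4961.0


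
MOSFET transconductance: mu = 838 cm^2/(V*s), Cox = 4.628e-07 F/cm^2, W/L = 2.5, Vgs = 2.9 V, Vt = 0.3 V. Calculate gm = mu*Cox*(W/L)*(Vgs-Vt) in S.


Step 1: Vov = Vgs - Vt = 2.9 - 0.3 = 2.6 V
Step 2: gm = mu * Cox * (W/L) * Vov
Step 3: gm = 838 * 4.628e-07 * 2.5 * 2.6 = 2.52e-03 S

2.52e-03


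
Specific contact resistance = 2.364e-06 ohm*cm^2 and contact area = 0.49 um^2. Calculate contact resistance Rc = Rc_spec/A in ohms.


Step 1: Convert area to cm^2: 0.49 um^2 = 4.9000e-09 cm^2
Step 2: Rc = Rc_spec / A = 2.364e-06 / 4.9000e-09
Step 3: Rc = 4.82e+02 ohms

4.82e+02


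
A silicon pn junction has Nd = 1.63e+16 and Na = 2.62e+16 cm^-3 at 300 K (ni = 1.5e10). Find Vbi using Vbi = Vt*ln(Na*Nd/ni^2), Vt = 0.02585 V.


Step 1: Compute Na*Nd/ni^2 = 2.62e+16 * 1.63e+16 / (1.5e10)^2 = 1.8980e+12
Step 2: ln(1.8980e+12) = 28.2718
Step 3: Vbi = 0.02585 * 28.2718 = 0.731 V

0.731


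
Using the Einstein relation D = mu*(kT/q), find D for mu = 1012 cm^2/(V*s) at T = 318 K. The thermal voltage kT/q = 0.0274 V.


Step 1: D = mu * (kT/q)
Step 2: D = 1012 * 0.0274
Step 3: D = 27.73 cm^2/s

27.73


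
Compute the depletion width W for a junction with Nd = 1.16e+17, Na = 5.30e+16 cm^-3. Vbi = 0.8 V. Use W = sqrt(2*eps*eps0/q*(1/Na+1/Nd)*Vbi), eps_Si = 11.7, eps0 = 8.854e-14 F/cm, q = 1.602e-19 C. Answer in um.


Step 1: 1/Na + 1/Nd = 1/5.30e+16 + 1/1.16e+17 = 2.74886e-17
Step 2: 2*eps*eps0/q = 2*11.7*8.854e-14/1.602e-19 = 1.293281e+07
Step 3: W^2 = 1.293281e+07 * 2.74886e-17 * 0.8 = 2.84404e-10
Step 4: W = sqrt(2.84404e-10) = 1.686e-05 cm = 0.1686 um

0.1686


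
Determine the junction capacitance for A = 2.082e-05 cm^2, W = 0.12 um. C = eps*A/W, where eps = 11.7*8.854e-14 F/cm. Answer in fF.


Step 1: eps_Si = 11.7 * 8.854e-14 = 1.035918e-12 F/cm
Step 2: W in cm = 0.12 * 1e-4 = 1.20e-05 cm
Step 3: C = 1.035918e-12 * 2.082e-05 / 1.20e-05 = 1.797318e-12 F
Step 4: C = 1797.32 fF

1797.32


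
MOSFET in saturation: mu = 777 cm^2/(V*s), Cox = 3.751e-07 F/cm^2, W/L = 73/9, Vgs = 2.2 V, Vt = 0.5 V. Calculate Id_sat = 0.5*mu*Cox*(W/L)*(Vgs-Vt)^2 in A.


Step 1: Overdrive voltage Vov = Vgs - Vt = 2.2 - 0.5 = 1.7 V
Step 2: W/L = 73/9 = 8.11111
Step 3: Id = 0.5 * 777 * 3.751e-07 * 8.11111 * 1.7^2
Step 4: Id = 3.42e-03 A

3.42e-03


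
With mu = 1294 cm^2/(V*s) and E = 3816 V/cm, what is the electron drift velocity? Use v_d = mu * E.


Step 1: v_d = mu * E
Step 2: v_d = 1294 * 3816 = 4937904
Step 3: v_d = 4.94e+06 cm/s

4.94e+06


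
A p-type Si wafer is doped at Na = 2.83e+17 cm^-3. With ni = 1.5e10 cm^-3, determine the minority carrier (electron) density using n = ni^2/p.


Step 1: Majority hole concentration p ≈ Na = 2.83e+17 cm^-3
Step 2: n = ni^2 / Na = (1.5e10)^2 / 2.83e+17
Step 3: n = 7.95e+02 cm^-3

7.95e+02


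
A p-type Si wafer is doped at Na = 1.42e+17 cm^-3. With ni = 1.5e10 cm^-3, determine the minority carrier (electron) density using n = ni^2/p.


Step 1: Majority hole concentration p ≈ Na = 1.42e+17 cm^-3
Step 2: n = ni^2 / Na = (1.5e10)^2 / 1.42e+17
Step 3: n = 1.58e+03 cm^-3

1.58e+03


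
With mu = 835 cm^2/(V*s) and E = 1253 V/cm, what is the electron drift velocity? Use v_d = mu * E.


Step 1: v_d = mu * E
Step 2: v_d = 835 * 1253 = 1046255
Step 3: v_d = 1.05e+06 cm/s

1.05e+06


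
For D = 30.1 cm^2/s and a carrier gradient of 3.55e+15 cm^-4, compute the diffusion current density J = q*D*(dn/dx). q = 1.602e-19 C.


Step 1: J = q * D * (dn/dx)
Step 2: J = 1.602e-19 * 30.1 * 3.55e+15
Step 3: J = 1.71e-02 A/cm^2

1.71e-02


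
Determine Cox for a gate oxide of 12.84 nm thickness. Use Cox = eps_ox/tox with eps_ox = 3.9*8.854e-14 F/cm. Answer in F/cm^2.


Step 1: eps_ox = 3.9 * 8.854e-14 = 3.45306e-13 F/cm
Step 2: tox in cm = 12.84 nm * 1e-7 = 1.2840e-06 cm
Step 3: Cox = 3.45306e-13 / 1.2840e-06 = 2.69e-07 F/cm^2

2.69e-07


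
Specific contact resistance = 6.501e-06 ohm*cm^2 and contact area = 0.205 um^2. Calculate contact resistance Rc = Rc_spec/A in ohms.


Step 1: Convert area to cm^2: 0.205 um^2 = 2.0500e-09 cm^2
Step 2: Rc = Rc_spec / A = 6.501e-06 / 2.0500e-09
Step 3: Rc = 3.17e+03 ohms

3.17e+03


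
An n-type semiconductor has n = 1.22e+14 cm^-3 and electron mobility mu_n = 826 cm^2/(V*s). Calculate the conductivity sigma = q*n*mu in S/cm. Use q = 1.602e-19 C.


Step 1: sigma = q * n * mu
Step 2: sigma = 1.602e-19 * 1.22e+14 * 826
Step 3: sigma = 1.614e-02 S/cm

1.614e-02


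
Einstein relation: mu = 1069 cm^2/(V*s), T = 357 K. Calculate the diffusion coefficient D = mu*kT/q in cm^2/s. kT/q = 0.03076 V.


Step 1: D = mu * (kT/q)
Step 2: D = 1069 * 0.03076
Step 3: D = 32.88 cm^2/s

32.88


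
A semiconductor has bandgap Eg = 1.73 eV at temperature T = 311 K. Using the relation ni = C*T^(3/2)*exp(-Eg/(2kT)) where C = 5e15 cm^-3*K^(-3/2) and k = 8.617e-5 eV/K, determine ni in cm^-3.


Step 1: Compute kT = 8.617e-5 * 311 = 0.02679887 eV
Step 2: Exponent = -Eg/(2kT) = -1.73/(2*0.02679887) = -32.27748
Step 3: T^(3/2) = 311^1.5 = 5484.54
Step 4: ni = 5e15 * 5484.54 * exp(-32.27748) = 2.63e+05 cm^-3

2.63e+05


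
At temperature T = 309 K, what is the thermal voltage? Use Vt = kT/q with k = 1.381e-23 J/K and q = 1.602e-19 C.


Step 1: kT = 1.381e-23 * 309 = 4.26729e-21 J
Step 2: Vt = kT/q = 4.26729e-21 / 1.602e-19
Step 3: Vt = 0.02664 V

0.02664


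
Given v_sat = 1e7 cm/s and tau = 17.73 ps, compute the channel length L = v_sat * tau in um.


Step 1: tau in seconds = 17.73 ps * 1e-12 = 1.7730e-11 s
Step 2: L = v_sat * tau = 1e7 * 1.7730e-11 = 1.7730e-04 cm
Step 3: L in um = 1.7730e-04 * 1e4 = 1.773 um

1.773


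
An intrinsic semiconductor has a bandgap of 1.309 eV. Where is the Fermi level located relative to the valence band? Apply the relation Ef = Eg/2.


Step 1: For an intrinsic semiconductor, the Fermi level sits at midgap.
Step 2: Ef = Eg / 2 = 1.309 / 2 = 0.6545 eV

0.6545


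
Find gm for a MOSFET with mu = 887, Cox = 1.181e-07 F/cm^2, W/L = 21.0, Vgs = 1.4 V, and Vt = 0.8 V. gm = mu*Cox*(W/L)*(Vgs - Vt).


Step 1: Vov = Vgs - Vt = 1.4 - 0.8 = 0.6 V
Step 2: gm = mu * Cox * (W/L) * Vov
Step 3: gm = 887 * 1.181e-07 * 21.0 * 0.6 = 1.32e-03 S

1.32e-03


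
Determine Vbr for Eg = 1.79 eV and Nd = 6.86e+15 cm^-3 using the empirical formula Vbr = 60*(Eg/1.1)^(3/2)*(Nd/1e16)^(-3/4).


Step 1: Eg/1.1 = 1.79/1.1 = 1.627273
Step 2: (Eg/1.1)^1.5 = 1.627273^1.5 = 2.075824
Step 3: (Nd/1e16)^(-0.75) = (0.686)^(-0.75) = 1.326652
Step 4: Vbr = 60 * 2.075824 * 1.326652 = 165.2 V

165.2


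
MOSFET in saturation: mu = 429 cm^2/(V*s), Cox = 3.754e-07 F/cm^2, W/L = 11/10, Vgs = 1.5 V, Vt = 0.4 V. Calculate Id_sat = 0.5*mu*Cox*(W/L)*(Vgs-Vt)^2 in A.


Step 1: Overdrive voltage Vov = Vgs - Vt = 1.5 - 0.4 = 1.1 V
Step 2: W/L = 11/10 = 1.1
Step 3: Id = 0.5 * 429 * 3.754e-07 * 1.1 * 1.1^2
Step 4: Id = 1.07e-04 A

1.07e-04


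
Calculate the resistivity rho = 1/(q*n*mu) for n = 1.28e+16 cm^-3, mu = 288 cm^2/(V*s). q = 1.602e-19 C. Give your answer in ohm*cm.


Step 1: sigma = q * n * mu = 1.602e-19 * 1.28e+16 * 288 = 5.90561e-01 S/cm
Step 2: rho = 1 / sigma = 1 / 5.90561e-01 = 1.693 ohm*cm

1.693


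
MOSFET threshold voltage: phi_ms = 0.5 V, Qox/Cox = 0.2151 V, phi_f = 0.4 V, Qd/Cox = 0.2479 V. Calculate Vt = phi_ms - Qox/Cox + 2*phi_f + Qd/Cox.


Step 1: Vt = phi_ms - Qox/Cox + 2*phi_f + Qd/Cox
Step 2: Vt = 0.5 - 0.2151 + 2*0.4 + 0.2479
Step 3: Vt = 0.5 - 0.2151 + 0.8 + 0.2479
Step 4: Vt = 1.3328 V

1.3328


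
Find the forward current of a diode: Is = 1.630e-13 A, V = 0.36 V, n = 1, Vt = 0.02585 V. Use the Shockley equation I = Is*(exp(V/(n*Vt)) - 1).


Step 1: V/(n*Vt) = 0.36/(1*0.02585) = 13.9265
Step 2: exp(13.9265) = 1.1174e+06
Step 3: I = 1.630e-13 * (1.1174e+06 - 1) = 1.82e-07 A

1.82e-07


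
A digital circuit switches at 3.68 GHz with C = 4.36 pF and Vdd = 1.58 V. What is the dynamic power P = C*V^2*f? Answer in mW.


Step 1: V^2 = 1.58^2 = 2.4964 V^2
Step 2: P = C*V^2*f = 4.36e-12 F * 2.4964 * 3.68e9 Hz
Step 3: P = 4.005423872e-02 W
Step 4: P = 40.054 mW

40.054


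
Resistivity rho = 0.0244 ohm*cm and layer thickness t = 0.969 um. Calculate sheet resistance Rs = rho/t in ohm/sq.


Step 1: Convert thickness to cm: t = 0.969 um = 9.6900e-05 cm
Step 2: Rs = rho / t = 0.0244 / 9.6900e-05
Step 3: Rs = 251.8 ohm/sq

251.8


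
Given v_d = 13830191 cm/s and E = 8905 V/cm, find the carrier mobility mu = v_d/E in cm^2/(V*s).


Step 1: mu = v_d / E
Step 2: mu = 13830191 / 8905
Step 3: mu = 1553.08 cm^2/(V*s)

1553.08


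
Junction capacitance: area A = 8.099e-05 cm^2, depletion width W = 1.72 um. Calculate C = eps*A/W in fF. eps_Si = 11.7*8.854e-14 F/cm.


Step 1: eps_Si = 11.7 * 8.854e-14 = 1.035918e-12 F/cm
Step 2: W in cm = 1.72 * 1e-4 = 1.72e-04 cm
Step 3: C = 1.035918e-12 * 8.099e-05 / 1.72e-04 = 4.877849e-13 F
Step 4: C = 487.78 fF

487.78


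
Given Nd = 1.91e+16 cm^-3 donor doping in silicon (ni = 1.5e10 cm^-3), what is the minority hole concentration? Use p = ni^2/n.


Step 1: Since Nd >> ni, n ≈ Nd = 1.91e+16 cm^-3
Step 2: p = ni^2 / n = (1.5e10)^2 / 1.91e+16
Step 3: p = 2.25e20 / 1.91e+16 = 1.18e+04 cm^-3

1.18e+04


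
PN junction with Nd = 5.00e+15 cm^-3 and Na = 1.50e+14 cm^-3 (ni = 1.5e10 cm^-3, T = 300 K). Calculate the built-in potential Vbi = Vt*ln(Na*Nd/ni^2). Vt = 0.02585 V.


Step 1: Compute Na*Nd/ni^2 = 1.50e+14 * 5.00e+15 / (1.5e10)^2 = 3.3333e+09
Step 2: ln(3.3333e+09) = 21.9272
Step 3: Vbi = 0.02585 * 21.9272 = 0.567 V

0.567


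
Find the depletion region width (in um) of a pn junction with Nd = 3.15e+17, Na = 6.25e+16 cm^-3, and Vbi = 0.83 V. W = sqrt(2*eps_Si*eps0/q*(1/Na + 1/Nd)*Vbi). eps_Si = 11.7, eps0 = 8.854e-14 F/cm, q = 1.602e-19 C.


Step 1: 1/Na + 1/Nd = 1/6.25e+16 + 1/3.15e+17 = 1.91746e-17
Step 2: 2*eps*eps0/q = 2*11.7*8.854e-14/1.602e-19 = 1.293281e+07
Step 3: W^2 = 1.293281e+07 * 1.91746e-17 * 0.83 = 2.05825e-10
Step 4: W = sqrt(2.05825e-10) = 1.435e-05 cm = 0.1435 um

0.1435


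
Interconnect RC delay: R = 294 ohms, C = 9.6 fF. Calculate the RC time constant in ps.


Step 1: tau = R * C
Step 2: tau = 294 * 9.6 fF = 294 * 9.6e-15 F
Step 3: tau = 2.8224e-12 s = 2.8224 ps

2.8224


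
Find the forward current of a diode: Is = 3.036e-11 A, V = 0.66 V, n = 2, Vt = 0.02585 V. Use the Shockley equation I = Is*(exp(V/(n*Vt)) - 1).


Step 1: V/(n*Vt) = 0.66/(2*0.02585) = 12.7660
Step 2: exp(12.7660) = 3.5011e+05
Step 3: I = 3.036e-11 * (3.5011e+05 - 1) = 1.06e-05 A

1.06e-05


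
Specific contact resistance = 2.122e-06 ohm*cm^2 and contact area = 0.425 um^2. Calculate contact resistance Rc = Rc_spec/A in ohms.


Step 1: Convert area to cm^2: 0.425 um^2 = 4.2500e-09 cm^2
Step 2: Rc = Rc_spec / A = 2.122e-06 / 4.2500e-09
Step 3: Rc = 4.99e+02 ohms

4.99e+02


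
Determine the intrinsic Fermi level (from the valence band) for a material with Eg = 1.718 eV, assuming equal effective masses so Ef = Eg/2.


Step 1: For an intrinsic semiconductor, the Fermi level sits at midgap.
Step 2: Ef = Eg / 2 = 1.718 / 2 = 0.859 eV

0.859


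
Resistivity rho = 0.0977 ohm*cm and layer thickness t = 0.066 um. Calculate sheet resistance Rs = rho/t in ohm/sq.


Step 1: Convert thickness to cm: t = 0.066 um = 6.6000e-06 cm
Step 2: Rs = rho / t = 0.0977 / 6.6000e-06
Step 3: Rs = 14803.0 ohm/sq

14803.0


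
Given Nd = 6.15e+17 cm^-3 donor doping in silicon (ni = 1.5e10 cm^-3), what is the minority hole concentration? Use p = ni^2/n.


Step 1: Since Nd >> ni, n ≈ Nd = 6.15e+17 cm^-3
Step 2: p = ni^2 / n = (1.5e10)^2 / 6.15e+17
Step 3: p = 2.25e20 / 6.15e+17 = 3.66e+02 cm^-3

3.66e+02


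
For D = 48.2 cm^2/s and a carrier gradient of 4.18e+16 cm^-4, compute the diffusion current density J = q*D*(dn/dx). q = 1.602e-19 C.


Step 1: J = q * D * (dn/dx)
Step 2: J = 1.602e-19 * 48.2 * 4.18e+16
Step 3: J = 3.23e-01 A/cm^2

3.23e-01


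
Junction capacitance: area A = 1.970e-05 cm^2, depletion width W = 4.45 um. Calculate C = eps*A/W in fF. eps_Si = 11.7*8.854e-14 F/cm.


Step 1: eps_Si = 11.7 * 8.854e-14 = 1.035918e-12 F/cm
Step 2: W in cm = 4.45 * 1e-4 = 4.45e-04 cm
Step 3: C = 1.035918e-12 * 1.970e-05 / 4.45e-04 = 4.585974e-14 F
Step 4: C = 45.86 fF

45.86


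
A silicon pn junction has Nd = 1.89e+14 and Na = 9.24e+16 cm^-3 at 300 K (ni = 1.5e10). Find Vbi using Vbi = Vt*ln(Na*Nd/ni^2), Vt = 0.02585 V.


Step 1: Compute Na*Nd/ni^2 = 9.24e+16 * 1.89e+14 / (1.5e10)^2 = 7.7616e+10
Step 2: ln(7.7616e+10) = 25.0750
Step 3: Vbi = 0.02585 * 25.0750 = 0.648 V

0.648


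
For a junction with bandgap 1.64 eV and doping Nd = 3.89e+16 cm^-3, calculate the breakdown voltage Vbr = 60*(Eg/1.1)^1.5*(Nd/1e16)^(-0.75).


Step 1: Eg/1.1 = 1.64/1.1 = 1.490909
Step 2: (Eg/1.1)^1.5 = 1.490909^1.5 = 1.820441
Step 3: (Nd/1e16)^(-0.75) = (3.89)^(-0.75) = 0.361025
Step 4: Vbr = 60 * 1.820441 * 0.361025 = 39.4 V

39.4


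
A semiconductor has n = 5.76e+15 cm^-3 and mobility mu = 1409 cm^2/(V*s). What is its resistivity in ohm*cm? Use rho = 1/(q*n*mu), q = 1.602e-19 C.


Step 1: sigma = q * n * mu = 1.602e-19 * 5.76e+15 * 1409 = 1.30016e+00 S/cm
Step 2: rho = 1 / sigma = 1 / 1.30016e+00 = 0.7691 ohm*cm

0.7691


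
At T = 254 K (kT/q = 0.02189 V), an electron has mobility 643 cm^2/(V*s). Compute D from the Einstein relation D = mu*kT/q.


Step 1: D = mu * (kT/q)
Step 2: D = 643 * 0.02189
Step 3: D = 14.08 cm^2/s

14.08


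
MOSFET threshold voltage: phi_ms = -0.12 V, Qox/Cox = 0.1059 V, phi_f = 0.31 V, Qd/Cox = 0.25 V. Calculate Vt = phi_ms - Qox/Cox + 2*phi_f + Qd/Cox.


Step 1: Vt = phi_ms - Qox/Cox + 2*phi_f + Qd/Cox
Step 2: Vt = -0.12 - 0.1059 + 2*0.31 + 0.25
Step 3: Vt = -0.12 - 0.1059 + 0.62 + 0.25
Step 4: Vt = 0.6441 V

0.6441


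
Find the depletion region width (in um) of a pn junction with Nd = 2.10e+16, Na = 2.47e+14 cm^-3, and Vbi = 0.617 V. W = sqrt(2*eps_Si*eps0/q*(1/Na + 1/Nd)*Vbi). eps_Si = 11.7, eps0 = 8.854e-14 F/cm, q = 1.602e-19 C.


Step 1: 1/Na + 1/Nd = 1/2.47e+14 + 1/2.10e+16 = 4.09620e-15
Step 2: 2*eps*eps0/q = 2*11.7*8.854e-14/1.602e-19 = 1.293281e+07
Step 3: W^2 = 1.293281e+07 * 4.09620e-15 * 0.617 = 3.26858e-08
Step 4: W = sqrt(3.26858e-08) = 1.808e-04 cm = 1.808 um

1.808


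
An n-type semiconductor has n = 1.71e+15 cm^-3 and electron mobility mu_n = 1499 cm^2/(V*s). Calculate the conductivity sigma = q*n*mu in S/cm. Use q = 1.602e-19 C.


Step 1: sigma = q * n * mu
Step 2: sigma = 1.602e-19 * 1.71e+15 * 1499
Step 3: sigma = 4.106e-01 S/cm

4.106e-01


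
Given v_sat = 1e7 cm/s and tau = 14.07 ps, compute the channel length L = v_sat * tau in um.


Step 1: tau in seconds = 14.07 ps * 1e-12 = 1.4070e-11 s
Step 2: L = v_sat * tau = 1e7 * 1.4070e-11 = 1.4070e-04 cm
Step 3: L in um = 1.4070e-04 * 1e4 = 1.407 um

1.407


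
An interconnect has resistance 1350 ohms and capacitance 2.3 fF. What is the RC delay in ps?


Step 1: tau = R * C
Step 2: tau = 1350 * 2.3 fF = 1350 * 2.3e-15 F
Step 3: tau = 3.105e-12 s = 3.105 ps

3.105


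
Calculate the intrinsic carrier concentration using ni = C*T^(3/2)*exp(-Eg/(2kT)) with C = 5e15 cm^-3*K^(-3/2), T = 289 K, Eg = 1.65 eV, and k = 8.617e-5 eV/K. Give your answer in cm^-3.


Step 1: Compute kT = 8.617e-5 * 289 = 0.02490313 eV
Step 2: Exponent = -Eg/(2kT) = -1.65/(2*0.02490313) = -33.12837
Step 3: T^(3/2) = 289^1.5 = 4913.00
Step 4: ni = 5e15 * 4913.00 * exp(-33.12837) = 1.01e+05 cm^-3

1.01e+05


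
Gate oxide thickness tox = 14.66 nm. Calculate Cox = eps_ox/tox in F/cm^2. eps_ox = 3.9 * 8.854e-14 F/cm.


Step 1: eps_ox = 3.9 * 8.854e-14 = 3.45306e-13 F/cm
Step 2: tox in cm = 14.66 nm * 1e-7 = 1.4660e-06 cm
Step 3: Cox = 3.45306e-13 / 1.4660e-06 = 2.36e-07 F/cm^2

2.36e-07


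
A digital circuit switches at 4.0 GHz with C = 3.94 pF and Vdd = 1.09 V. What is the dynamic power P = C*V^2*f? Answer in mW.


Step 1: V^2 = 1.09^2 = 1.1881 V^2
Step 2: P = C*V^2*f = 3.94e-12 F * 1.1881 * 4.0e9 Hz
Step 3: P = 1.8724456e-02 W
Step 4: P = 18.724 mW

18.724


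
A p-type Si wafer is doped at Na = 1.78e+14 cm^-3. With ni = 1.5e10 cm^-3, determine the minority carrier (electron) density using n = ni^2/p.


Step 1: Majority hole concentration p ≈ Na = 1.78e+14 cm^-3
Step 2: n = ni^2 / Na = (1.5e10)^2 / 1.78e+14
Step 3: n = 1.26e+06 cm^-3

1.26e+06


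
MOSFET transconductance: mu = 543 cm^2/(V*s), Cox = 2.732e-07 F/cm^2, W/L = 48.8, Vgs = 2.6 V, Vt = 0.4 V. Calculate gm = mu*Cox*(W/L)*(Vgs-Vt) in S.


Step 1: Vov = Vgs - Vt = 2.6 - 0.4 = 2.2 V
Step 2: gm = mu * Cox * (W/L) * Vov
Step 3: gm = 543 * 2.732e-07 * 48.8 * 2.2 = 1.59e-02 S

1.59e-02


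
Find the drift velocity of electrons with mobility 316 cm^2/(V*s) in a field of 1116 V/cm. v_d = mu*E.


Step 1: v_d = mu * E
Step 2: v_d = 316 * 1116 = 352656
Step 3: v_d = 3.53e+05 cm/s

3.53e+05


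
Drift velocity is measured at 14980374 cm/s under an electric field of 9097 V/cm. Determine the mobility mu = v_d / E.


Step 1: mu = v_d / E
Step 2: mu = 14980374 / 9097
Step 3: mu = 1646.74 cm^2/(V*s)

1646.74


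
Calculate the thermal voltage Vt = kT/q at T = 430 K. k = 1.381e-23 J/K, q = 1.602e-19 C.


Step 1: kT = 1.381e-23 * 430 = 5.9383e-21 J
Step 2: Vt = kT/q = 5.9383e-21 / 1.602e-19
Step 3: Vt = 0.03707 V

0.03707


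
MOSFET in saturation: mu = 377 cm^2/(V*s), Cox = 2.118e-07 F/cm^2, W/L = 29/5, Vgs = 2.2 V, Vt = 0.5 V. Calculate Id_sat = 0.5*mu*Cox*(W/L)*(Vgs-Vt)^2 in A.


Step 1: Overdrive voltage Vov = Vgs - Vt = 2.2 - 0.5 = 1.7 V
Step 2: W/L = 29/5 = 5.8
Step 3: Id = 0.5 * 377 * 2.118e-07 * 5.8 * 1.7^2
Step 4: Id = 6.69e-04 A

6.69e-04


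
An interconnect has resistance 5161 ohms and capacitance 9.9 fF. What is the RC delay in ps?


Step 1: tau = R * C
Step 2: tau = 5161 * 9.9 fF = 5161 * 9.9e-15 F
Step 3: tau = 5.10939e-11 s = 51.0939 ps

51.0939


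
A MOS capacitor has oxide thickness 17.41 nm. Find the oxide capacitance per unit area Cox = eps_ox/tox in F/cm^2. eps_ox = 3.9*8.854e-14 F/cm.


Step 1: eps_ox = 3.9 * 8.854e-14 = 3.45306e-13 F/cm
Step 2: tox in cm = 17.41 nm * 1e-7 = 1.7410e-06 cm
Step 3: Cox = 3.45306e-13 / 1.7410e-06 = 1.98e-07 F/cm^2

1.98e-07


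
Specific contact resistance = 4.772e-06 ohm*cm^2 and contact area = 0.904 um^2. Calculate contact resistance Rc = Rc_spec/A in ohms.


Step 1: Convert area to cm^2: 0.904 um^2 = 9.0400e-09 cm^2
Step 2: Rc = Rc_spec / A = 4.772e-06 / 9.0400e-09
Step 3: Rc = 5.28e+02 ohms

5.28e+02


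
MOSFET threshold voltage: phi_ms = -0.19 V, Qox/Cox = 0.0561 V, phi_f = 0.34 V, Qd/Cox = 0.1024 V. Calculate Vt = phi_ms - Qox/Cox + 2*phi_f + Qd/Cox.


Step 1: Vt = phi_ms - Qox/Cox + 2*phi_f + Qd/Cox
Step 2: Vt = -0.19 - 0.0561 + 2*0.34 + 0.1024
Step 3: Vt = -0.19 - 0.0561 + 0.68 + 0.1024
Step 4: Vt = 0.5363 V

0.5363


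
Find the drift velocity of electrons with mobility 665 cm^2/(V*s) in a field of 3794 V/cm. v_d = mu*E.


Step 1: v_d = mu * E
Step 2: v_d = 665 * 3794 = 2523010
Step 3: v_d = 2.52e+06 cm/s

2.52e+06


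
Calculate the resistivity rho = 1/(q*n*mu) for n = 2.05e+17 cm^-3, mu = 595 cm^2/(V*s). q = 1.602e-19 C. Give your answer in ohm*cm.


Step 1: sigma = q * n * mu = 1.602e-19 * 2.05e+17 * 595 = 1.95404e+01 S/cm
Step 2: rho = 1 / sigma = 1 / 1.95404e+01 = 0.05118 ohm*cm

0.05118


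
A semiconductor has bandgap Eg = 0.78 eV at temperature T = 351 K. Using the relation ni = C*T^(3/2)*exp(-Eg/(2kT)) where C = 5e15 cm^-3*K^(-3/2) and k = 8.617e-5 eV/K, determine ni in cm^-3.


Step 1: Compute kT = 8.617e-5 * 351 = 0.03024567 eV
Step 2: Exponent = -Eg/(2kT) = -0.78/(2*0.03024567) = -12.89441
Step 3: T^(3/2) = 351^1.5 = 6575.98
Step 4: ni = 5e15 * 6575.98 * exp(-12.89441) = 8.26e+13 cm^-3

8.26e+13


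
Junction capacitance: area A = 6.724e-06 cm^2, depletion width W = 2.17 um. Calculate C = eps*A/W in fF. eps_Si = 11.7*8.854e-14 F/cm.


Step 1: eps_Si = 11.7 * 8.854e-14 = 1.035918e-12 F/cm
Step 2: W in cm = 2.17 * 1e-4 = 2.17e-04 cm
Step 3: C = 1.035918e-12 * 6.724e-06 / 2.17e-04 = 3.209914e-14 F
Step 4: C = 32.1 fF

32.1


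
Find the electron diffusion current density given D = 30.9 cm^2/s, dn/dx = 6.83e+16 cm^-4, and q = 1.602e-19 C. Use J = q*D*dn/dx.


Step 1: J = q * D * (dn/dx)
Step 2: J = 1.602e-19 * 30.9 * 6.83e+16
Step 3: J = 3.38e-01 A/cm^2

3.38e-01


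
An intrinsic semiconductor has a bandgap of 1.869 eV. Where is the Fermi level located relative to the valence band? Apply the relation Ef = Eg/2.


Step 1: For an intrinsic semiconductor, the Fermi level sits at midgap.
Step 2: Ef = Eg / 2 = 1.869 / 2 = 0.9345 eV

0.9345


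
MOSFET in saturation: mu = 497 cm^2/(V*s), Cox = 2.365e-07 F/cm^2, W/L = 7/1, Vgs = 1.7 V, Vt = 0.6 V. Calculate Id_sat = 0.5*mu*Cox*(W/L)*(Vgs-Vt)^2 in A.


Step 1: Overdrive voltage Vov = Vgs - Vt = 1.7 - 0.6 = 1.1 V
Step 2: W/L = 7/1 = 7
Step 3: Id = 0.5 * 497 * 2.365e-07 * 7 * 1.1^2
Step 4: Id = 4.98e-04 A

4.98e-04


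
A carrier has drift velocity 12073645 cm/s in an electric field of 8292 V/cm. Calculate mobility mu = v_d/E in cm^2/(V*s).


Step 1: mu = v_d / E
Step 2: mu = 12073645 / 8292
Step 3: mu = 1456.06 cm^2/(V*s)

1456.06


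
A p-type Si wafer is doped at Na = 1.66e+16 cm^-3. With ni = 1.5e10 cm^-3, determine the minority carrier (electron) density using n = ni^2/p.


Step 1: Majority hole concentration p ≈ Na = 1.66e+16 cm^-3
Step 2: n = ni^2 / Na = (1.5e10)^2 / 1.66e+16
Step 3: n = 1.36e+04 cm^-3

1.36e+04


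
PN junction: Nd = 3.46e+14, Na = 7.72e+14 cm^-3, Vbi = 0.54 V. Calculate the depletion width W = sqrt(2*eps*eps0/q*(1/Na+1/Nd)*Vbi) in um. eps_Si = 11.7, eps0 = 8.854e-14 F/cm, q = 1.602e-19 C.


Step 1: 1/Na + 1/Nd = 1/7.72e+14 + 1/3.46e+14 = 4.18551e-15
Step 2: 2*eps*eps0/q = 2*11.7*8.854e-14/1.602e-19 = 1.293281e+07
Step 3: W^2 = 1.293281e+07 * 4.18551e-15 * 0.54 = 2.92304e-08
Step 4: W = sqrt(2.92304e-08) = 1.710e-04 cm = 1.71 um

1.71


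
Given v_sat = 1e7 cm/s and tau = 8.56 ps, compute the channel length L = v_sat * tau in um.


Step 1: tau in seconds = 8.56 ps * 1e-12 = 8.5600e-12 s
Step 2: L = v_sat * tau = 1e7 * 8.5600e-12 = 8.5600e-05 cm
Step 3: L in um = 8.5600e-05 * 1e4 = 0.856 um

0.856


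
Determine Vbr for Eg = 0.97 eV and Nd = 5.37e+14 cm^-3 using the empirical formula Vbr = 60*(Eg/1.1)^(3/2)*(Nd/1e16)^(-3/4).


Step 1: Eg/1.1 = 0.97/1.1 = 0.881818
Step 2: (Eg/1.1)^1.5 = 0.881818^1.5 = 0.828073
Step 3: (Nd/1e16)^(-0.75) = (0.0537)^(-0.75) = 8.964360
Step 4: Vbr = 60 * 0.828073 * 8.964360 = 445.4 V

445.4


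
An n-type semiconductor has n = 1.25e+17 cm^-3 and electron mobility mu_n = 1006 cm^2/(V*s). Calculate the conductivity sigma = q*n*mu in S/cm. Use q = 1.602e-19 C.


Step 1: sigma = q * n * mu
Step 2: sigma = 1.602e-19 * 1.25e+17 * 1006
Step 3: sigma = 2.015e+01 S/cm

2.015e+01


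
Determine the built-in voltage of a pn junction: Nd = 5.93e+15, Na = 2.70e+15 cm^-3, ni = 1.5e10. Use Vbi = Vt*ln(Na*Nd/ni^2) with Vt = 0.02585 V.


Step 1: Compute Na*Nd/ni^2 = 2.70e+15 * 5.93e+15 / (1.5e10)^2 = 7.1160e+10
Step 2: ln(7.1160e+10) = 24.9882
Step 3: Vbi = 0.02585 * 24.9882 = 0.646 V

0.646


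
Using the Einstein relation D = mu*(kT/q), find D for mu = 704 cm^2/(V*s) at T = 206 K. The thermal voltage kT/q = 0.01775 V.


Step 1: D = mu * (kT/q)
Step 2: D = 704 * 0.01775
Step 3: D = 12.5 cm^2/s

12.5


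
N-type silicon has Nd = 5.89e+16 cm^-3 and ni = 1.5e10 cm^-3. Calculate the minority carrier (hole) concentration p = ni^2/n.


Step 1: Since Nd >> ni, n ≈ Nd = 5.89e+16 cm^-3
Step 2: p = ni^2 / n = (1.5e10)^2 / 5.89e+16
Step 3: p = 2.25e20 / 5.89e+16 = 3.82e+03 cm^-3

3.82e+03


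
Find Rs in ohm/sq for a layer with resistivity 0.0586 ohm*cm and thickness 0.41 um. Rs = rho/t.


Step 1: Convert thickness to cm: t = 0.41 um = 4.1000e-05 cm
Step 2: Rs = rho / t = 0.0586 / 4.1000e-05
Step 3: Rs = 1429.3 ohm/sq

1429.3


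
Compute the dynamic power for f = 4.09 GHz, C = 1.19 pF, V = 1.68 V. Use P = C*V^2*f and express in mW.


Step 1: V^2 = 1.68^2 = 2.8224 V^2
Step 2: P = C*V^2*f = 1.19e-12 F * 2.8224 * 4.09e9 Hz
Step 3: P = 1.373690304e-02 W
Step 4: P = 13.737 mW

13.737


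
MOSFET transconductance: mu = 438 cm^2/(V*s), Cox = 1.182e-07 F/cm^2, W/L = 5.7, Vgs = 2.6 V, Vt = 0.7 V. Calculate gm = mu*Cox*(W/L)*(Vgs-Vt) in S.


Step 1: Vov = Vgs - Vt = 2.6 - 0.7 = 1.9 V
Step 2: gm = mu * Cox * (W/L) * Vov
Step 3: gm = 438 * 1.182e-07 * 5.7 * 1.9 = 5.61e-04 S

5.61e-04


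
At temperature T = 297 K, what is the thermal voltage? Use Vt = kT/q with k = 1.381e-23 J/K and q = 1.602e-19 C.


Step 1: kT = 1.381e-23 * 297 = 4.10157e-21 J
Step 2: Vt = kT/q = 4.10157e-21 / 1.602e-19
Step 3: Vt = 0.0256 V

0.0256


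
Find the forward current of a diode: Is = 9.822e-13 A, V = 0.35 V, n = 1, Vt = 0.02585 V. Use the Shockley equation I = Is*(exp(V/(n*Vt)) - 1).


Step 1: V/(n*Vt) = 0.35/(1*0.02585) = 13.5397
Step 2: exp(13.5397) = 7.5896e+05
Step 3: I = 9.822e-13 * (7.5896e+05 - 1) = 7.45e-07 A

7.45e-07


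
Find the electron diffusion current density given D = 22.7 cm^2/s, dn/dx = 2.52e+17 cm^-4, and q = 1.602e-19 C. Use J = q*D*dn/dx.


Step 1: J = q * D * (dn/dx)
Step 2: J = 1.602e-19 * 22.7 * 2.52e+17
Step 3: J = 9.16e-01 A/cm^2

9.16e-01


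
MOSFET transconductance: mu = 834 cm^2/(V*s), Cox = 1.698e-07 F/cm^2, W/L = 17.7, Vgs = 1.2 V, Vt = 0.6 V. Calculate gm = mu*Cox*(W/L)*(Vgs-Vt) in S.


Step 1: Vov = Vgs - Vt = 1.2 - 0.6 = 0.6 V
Step 2: gm = mu * Cox * (W/L) * Vov
Step 3: gm = 834 * 1.698e-07 * 17.7 * 0.6 = 1.50e-03 S

1.50e-03


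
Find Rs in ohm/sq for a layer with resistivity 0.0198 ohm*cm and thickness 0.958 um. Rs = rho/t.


Step 1: Convert thickness to cm: t = 0.958 um = 9.5800e-05 cm
Step 2: Rs = rho / t = 0.0198 / 9.5800e-05
Step 3: Rs = 206.7 ohm/sq

206.7


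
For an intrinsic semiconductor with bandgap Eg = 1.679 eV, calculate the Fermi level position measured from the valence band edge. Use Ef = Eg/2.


Step 1: For an intrinsic semiconductor, the Fermi level sits at midgap.
Step 2: Ef = Eg / 2 = 1.679 / 2 = 0.8395 eV

0.8395


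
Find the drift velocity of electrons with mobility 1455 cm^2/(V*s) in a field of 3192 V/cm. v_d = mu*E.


Step 1: v_d = mu * E
Step 2: v_d = 1455 * 3192 = 4644360
Step 3: v_d = 4.64e+06 cm/s

4.64e+06


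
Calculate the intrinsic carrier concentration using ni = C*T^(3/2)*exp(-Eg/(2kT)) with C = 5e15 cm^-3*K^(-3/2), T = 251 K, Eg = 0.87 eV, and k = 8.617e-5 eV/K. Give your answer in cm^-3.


Step 1: Compute kT = 8.617e-5 * 251 = 0.02162867 eV
Step 2: Exponent = -Eg/(2kT) = -0.87/(2*0.02162867) = -20.11219
Step 3: T^(3/2) = 251^1.5 = 3976.59
Step 4: ni = 5e15 * 3976.59 * exp(-20.11219) = 3.66e+10 cm^-3

3.66e+10


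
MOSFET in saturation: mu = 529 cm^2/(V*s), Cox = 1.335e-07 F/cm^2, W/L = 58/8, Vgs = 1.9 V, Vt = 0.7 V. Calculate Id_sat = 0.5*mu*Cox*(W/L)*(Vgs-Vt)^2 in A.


Step 1: Overdrive voltage Vov = Vgs - Vt = 1.9 - 0.7 = 1.2 V
Step 2: W/L = 58/8 = 7.25
Step 3: Id = 0.5 * 529 * 1.335e-07 * 7.25 * 1.2^2
Step 4: Id = 3.69e-04 A

3.69e-04


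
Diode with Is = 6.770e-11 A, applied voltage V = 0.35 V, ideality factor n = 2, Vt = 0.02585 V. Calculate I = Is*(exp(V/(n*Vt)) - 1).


Step 1: V/(n*Vt) = 0.35/(2*0.02585) = 6.7698
Step 2: exp(6.7698) = 8.7114e+02
Step 3: I = 6.770e-11 * (8.7114e+02 - 1) = 5.89e-08 A

5.89e-08


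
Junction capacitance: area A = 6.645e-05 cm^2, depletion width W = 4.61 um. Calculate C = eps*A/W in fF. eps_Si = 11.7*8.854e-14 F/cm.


Step 1: eps_Si = 11.7 * 8.854e-14 = 1.035918e-12 F/cm
Step 2: W in cm = 4.61 * 1e-4 = 4.61e-04 cm
Step 3: C = 1.035918e-12 * 6.645e-05 / 4.61e-04 = 1.493205e-13 F
Step 4: C = 149.32 fF

149.32


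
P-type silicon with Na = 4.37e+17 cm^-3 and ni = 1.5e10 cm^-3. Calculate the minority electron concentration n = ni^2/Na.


Step 1: Majority hole concentration p ≈ Na = 4.37e+17 cm^-3
Step 2: n = ni^2 / Na = (1.5e10)^2 / 4.37e+17
Step 3: n = 5.15e+02 cm^-3

5.15e+02


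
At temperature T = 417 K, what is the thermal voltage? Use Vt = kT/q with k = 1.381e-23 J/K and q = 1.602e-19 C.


Step 1: kT = 1.381e-23 * 417 = 5.75877e-21 J
Step 2: Vt = kT/q = 5.75877e-21 / 1.602e-19
Step 3: Vt = 0.03595 V

0.03595


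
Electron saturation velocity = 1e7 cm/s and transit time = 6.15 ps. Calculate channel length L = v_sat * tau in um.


Step 1: tau in seconds = 6.15 ps * 1e-12 = 6.1500e-12 s
Step 2: L = v_sat * tau = 1e7 * 6.1500e-12 = 6.1500e-05 cm
Step 3: L in um = 6.1500e-05 * 1e4 = 0.615 um

0.615


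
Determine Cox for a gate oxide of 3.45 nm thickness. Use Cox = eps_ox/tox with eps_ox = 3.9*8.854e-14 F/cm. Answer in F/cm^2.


Step 1: eps_ox = 3.9 * 8.854e-14 = 3.45306e-13 F/cm
Step 2: tox in cm = 3.45 nm * 1e-7 = 3.4500e-07 cm
Step 3: Cox = 3.45306e-13 / 3.4500e-07 = 1.00e-06 F/cm^2

1.00e-06


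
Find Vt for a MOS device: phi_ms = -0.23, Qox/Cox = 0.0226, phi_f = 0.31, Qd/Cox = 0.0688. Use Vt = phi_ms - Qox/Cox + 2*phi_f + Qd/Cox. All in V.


Step 1: Vt = phi_ms - Qox/Cox + 2*phi_f + Qd/Cox
Step 2: Vt = -0.23 - 0.0226 + 2*0.31 + 0.0688
Step 3: Vt = -0.23 - 0.0226 + 0.62 + 0.0688
Step 4: Vt = 0.4362 V

0.4362


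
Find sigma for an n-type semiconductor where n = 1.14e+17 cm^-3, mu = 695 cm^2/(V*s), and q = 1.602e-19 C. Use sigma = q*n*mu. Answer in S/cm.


Step 1: sigma = q * n * mu
Step 2: sigma = 1.602e-19 * 1.14e+17 * 695
Step 3: sigma = 1.269e+01 S/cm

1.269e+01


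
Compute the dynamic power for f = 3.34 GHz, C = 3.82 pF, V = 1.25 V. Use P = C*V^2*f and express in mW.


Step 1: V^2 = 1.25^2 = 1.5625 V^2
Step 2: P = C*V^2*f = 3.82e-12 F * 1.5625 * 3.34e9 Hz
Step 3: P = 1.9935625e-02 W
Step 4: P = 19.936 mW

19.936


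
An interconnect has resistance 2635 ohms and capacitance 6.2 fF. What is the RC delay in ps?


Step 1: tau = R * C
Step 2: tau = 2635 * 6.2 fF = 2635 * 6.2e-15 F
Step 3: tau = 1.6337e-11 s = 16.337 ps

16.337


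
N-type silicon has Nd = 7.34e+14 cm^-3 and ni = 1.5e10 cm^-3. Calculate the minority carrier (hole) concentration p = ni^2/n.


Step 1: Since Nd >> ni, n ≈ Nd = 7.34e+14 cm^-3
Step 2: p = ni^2 / n = (1.5e10)^2 / 7.34e+14
Step 3: p = 2.25e20 / 7.34e+14 = 3.07e+05 cm^-3

3.07e+05


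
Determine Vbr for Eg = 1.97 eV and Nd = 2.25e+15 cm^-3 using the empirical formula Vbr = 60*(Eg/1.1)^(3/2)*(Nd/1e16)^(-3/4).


Step 1: Eg/1.1 = 1.97/1.1 = 1.790909
Step 2: (Eg/1.1)^1.5 = 1.790909^1.5 = 2.396681
Step 3: (Nd/1e16)^(-0.75) = (0.225)^(-0.75) = 3.060998
Step 4: Vbr = 60 * 2.396681 * 3.060998 = 440.2 V

440.2


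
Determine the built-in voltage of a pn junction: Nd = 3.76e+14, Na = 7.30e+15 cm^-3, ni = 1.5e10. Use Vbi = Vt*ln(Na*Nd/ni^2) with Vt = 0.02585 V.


Step 1: Compute Na*Nd/ni^2 = 7.30e+15 * 3.76e+14 / (1.5e10)^2 = 1.2199e+10
Step 2: ln(1.2199e+10) = 23.2246
Step 3: Vbi = 0.02585 * 23.2246 = 0.6 V

0.6


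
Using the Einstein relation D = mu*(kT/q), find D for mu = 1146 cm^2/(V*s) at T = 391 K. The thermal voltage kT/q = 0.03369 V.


Step 1: D = mu * (kT/q)
Step 2: D = 1146 * 0.03369
Step 3: D = 38.61 cm^2/s

38.61


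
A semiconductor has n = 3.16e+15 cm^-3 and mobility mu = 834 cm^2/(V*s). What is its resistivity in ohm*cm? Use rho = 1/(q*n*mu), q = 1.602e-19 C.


Step 1: sigma = q * n * mu = 1.602e-19 * 3.16e+15 * 834 = 4.22197e-01 S/cm
Step 2: rho = 1 / sigma = 1 / 4.22197e-01 = 2.369 ohm*cm

2.369


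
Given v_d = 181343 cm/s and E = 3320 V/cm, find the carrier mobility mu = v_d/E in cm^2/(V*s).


Step 1: mu = v_d / E
Step 2: mu = 181343 / 3320
Step 3: mu = 54.62 cm^2/(V*s)

54.62


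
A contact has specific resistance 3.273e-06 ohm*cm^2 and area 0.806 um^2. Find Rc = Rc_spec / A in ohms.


Step 1: Convert area to cm^2: 0.806 um^2 = 8.0600e-09 cm^2
Step 2: Rc = Rc_spec / A = 3.273e-06 / 8.0600e-09
Step 3: Rc = 4.06e+02 ohms

4.06e+02


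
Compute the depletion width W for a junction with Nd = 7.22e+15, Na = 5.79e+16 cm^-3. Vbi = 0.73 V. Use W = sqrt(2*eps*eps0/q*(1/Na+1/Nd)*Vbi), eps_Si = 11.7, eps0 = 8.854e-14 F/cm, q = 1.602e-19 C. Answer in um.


Step 1: 1/Na + 1/Nd = 1/5.79e+16 + 1/7.22e+15 = 1.55775e-16
Step 2: 2*eps*eps0/q = 2*11.7*8.854e-14/1.602e-19 = 1.293281e+07
Step 3: W^2 = 1.293281e+07 * 1.55775e-16 * 0.73 = 1.47066e-09
Step 4: W = sqrt(1.47066e-09) = 3.835e-05 cm = 0.3835 um

0.3835


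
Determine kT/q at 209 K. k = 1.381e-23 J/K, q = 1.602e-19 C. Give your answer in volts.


Step 1: kT = 1.381e-23 * 209 = 2.88629e-21 J
Step 2: Vt = kT/q = 2.88629e-21 / 1.602e-19
Step 3: Vt = 0.01802 V

0.01802


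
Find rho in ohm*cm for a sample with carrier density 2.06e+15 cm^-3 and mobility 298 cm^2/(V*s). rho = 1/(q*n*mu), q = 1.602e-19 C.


Step 1: sigma = q * n * mu = 1.602e-19 * 2.06e+15 * 298 = 9.83436e-02 S/cm
Step 2: rho = 1 / sigma = 1 / 9.83436e-02 = 10.17 ohm*cm

10.17


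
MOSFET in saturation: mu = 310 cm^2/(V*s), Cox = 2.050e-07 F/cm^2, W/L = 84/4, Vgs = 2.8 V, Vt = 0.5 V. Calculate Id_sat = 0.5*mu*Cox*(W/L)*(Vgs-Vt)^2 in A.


Step 1: Overdrive voltage Vov = Vgs - Vt = 2.8 - 0.5 = 2.3 V
Step 2: W/L = 84/4 = 21
Step 3: Id = 0.5 * 310 * 2.050e-07 * 21 * 2.3^2
Step 4: Id = 3.53e-03 A

3.53e-03


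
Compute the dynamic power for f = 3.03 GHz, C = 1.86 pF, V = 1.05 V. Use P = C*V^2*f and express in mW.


Step 1: V^2 = 1.05^2 = 1.1025 V^2
Step 2: P = C*V^2*f = 1.86e-12 F * 1.1025 * 3.03e9 Hz
Step 3: P = 6.2134695e-03 W
Step 4: P = 6.213 mW

6.213


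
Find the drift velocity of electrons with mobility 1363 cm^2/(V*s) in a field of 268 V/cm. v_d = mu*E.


Step 1: v_d = mu * E
Step 2: v_d = 1363 * 268 = 365284
Step 3: v_d = 3.65e+05 cm/s

3.65e+05


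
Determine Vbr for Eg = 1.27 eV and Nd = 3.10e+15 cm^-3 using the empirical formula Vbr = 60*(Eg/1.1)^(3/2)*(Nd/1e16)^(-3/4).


Step 1: Eg/1.1 = 1.27/1.1 = 1.154545
Step 2: (Eg/1.1)^1.5 = 1.154545^1.5 = 1.240556
Step 3: (Nd/1e16)^(-0.75) = (0.31)^(-0.75) = 2.407015
Step 4: Vbr = 60 * 1.240556 * 2.407015 = 179.2 V

179.2


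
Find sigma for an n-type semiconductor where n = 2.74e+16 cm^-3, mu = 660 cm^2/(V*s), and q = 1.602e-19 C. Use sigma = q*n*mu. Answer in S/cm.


Step 1: sigma = q * n * mu
Step 2: sigma = 1.602e-19 * 2.74e+16 * 660
Step 3: sigma = 2.897e+00 S/cm

2.897e+00


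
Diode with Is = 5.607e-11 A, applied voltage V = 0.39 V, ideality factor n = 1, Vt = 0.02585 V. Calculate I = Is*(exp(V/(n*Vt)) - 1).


Step 1: V/(n*Vt) = 0.39/(1*0.02585) = 15.0870
Step 2: exp(15.0870) = 3.5662e+06
Step 3: I = 5.607e-11 * (3.5662e+06 - 1) = 2.00e-04 A

2.00e-04


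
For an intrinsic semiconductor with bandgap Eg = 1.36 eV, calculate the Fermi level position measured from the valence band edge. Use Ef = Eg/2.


Step 1: For an intrinsic semiconductor, the Fermi level sits at midgap.
Step 2: Ef = Eg / 2 = 1.36 / 2 = 0.68 eV

0.68


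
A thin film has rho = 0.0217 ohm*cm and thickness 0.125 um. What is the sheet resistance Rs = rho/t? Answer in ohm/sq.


Step 1: Convert thickness to cm: t = 0.125 um = 1.2500e-05 cm
Step 2: Rs = rho / t = 0.0217 / 1.2500e-05
Step 3: Rs = 1736.0 ohm/sq

1736.0


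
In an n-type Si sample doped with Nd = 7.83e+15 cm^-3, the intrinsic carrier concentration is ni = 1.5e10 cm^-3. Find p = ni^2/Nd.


Step 1: Since Nd >> ni, n ≈ Nd = 7.83e+15 cm^-3
Step 2: p = ni^2 / n = (1.5e10)^2 / 7.83e+15
Step 3: p = 2.25e20 / 7.83e+15 = 2.87e+04 cm^-3

2.87e+04


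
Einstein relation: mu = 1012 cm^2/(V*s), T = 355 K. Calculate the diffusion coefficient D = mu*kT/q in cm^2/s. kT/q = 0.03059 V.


Step 1: D = mu * (kT/q)
Step 2: D = 1012 * 0.03059
Step 3: D = 30.96 cm^2/s

30.96


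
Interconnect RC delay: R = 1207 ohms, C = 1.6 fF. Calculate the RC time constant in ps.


Step 1: tau = R * C
Step 2: tau = 1207 * 1.6 fF = 1207 * 1.6e-15 F
Step 3: tau = 1.9312e-12 s = 1.9312 ps

1.9312


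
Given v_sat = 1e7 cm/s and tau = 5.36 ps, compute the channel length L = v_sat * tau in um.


Step 1: tau in seconds = 5.36 ps * 1e-12 = 5.3600e-12 s
Step 2: L = v_sat * tau = 1e7 * 5.3600e-12 = 5.3600e-05 cm
Step 3: L in um = 5.3600e-05 * 1e4 = 0.536 um

0.536


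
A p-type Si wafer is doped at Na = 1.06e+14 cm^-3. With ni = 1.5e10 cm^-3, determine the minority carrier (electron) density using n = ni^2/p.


Step 1: Majority hole concentration p ≈ Na = 1.06e+14 cm^-3
Step 2: n = ni^2 / Na = (1.5e10)^2 / 1.06e+14
Step 3: n = 2.12e+06 cm^-3

2.12e+06


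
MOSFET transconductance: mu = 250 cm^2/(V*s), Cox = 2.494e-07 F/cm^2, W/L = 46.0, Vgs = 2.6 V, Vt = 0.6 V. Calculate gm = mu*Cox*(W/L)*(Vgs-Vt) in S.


Step 1: Vov = Vgs - Vt = 2.6 - 0.6 = 2.0 V
Step 2: gm = mu * Cox * (W/L) * Vov
Step 3: gm = 250 * 2.494e-07 * 46.0 * 2.0 = 5.74e-03 S

5.74e-03


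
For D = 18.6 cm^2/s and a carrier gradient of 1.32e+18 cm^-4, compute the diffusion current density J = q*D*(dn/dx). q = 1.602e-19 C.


Step 1: J = q * D * (dn/dx)
Step 2: J = 1.602e-19 * 18.6 * 1.32e+18
Step 3: J = 3.93e+00 A/cm^2

3.93e+00


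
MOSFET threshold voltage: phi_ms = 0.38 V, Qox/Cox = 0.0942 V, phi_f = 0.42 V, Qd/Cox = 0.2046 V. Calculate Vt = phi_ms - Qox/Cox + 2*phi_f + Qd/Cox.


Step 1: Vt = phi_ms - Qox/Cox + 2*phi_f + Qd/Cox
Step 2: Vt = 0.38 - 0.0942 + 2*0.42 + 0.2046
Step 3: Vt = 0.38 - 0.0942 + 0.84 + 0.2046
Step 4: Vt = 1.3304 V

1.3304
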